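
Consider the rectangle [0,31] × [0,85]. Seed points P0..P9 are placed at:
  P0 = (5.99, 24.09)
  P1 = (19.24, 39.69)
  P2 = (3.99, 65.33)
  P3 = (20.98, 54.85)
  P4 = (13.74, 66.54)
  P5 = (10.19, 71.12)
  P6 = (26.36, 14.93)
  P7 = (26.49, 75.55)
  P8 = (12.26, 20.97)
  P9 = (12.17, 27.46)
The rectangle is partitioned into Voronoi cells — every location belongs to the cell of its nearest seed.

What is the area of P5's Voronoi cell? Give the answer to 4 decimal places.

Area of P5's cell: 246.1958

1. box [0,31]×[0,85]: [(0, 0) (31, 0) (31, 85) (0, 85)]
2. ⊥bis P5·P0 via (8.09,47.605): [(0, 48.3275) (31, 45.559) (31, 85) (0, 85)]  |A|=1179.7592
3. ⊥bis P5·P1 via (14.715,55.405): [(0, 51.1679) (31, 60.0941) (31, 85) (0, 85)]  |A|=910.4379
4. ⊥bis P5·P2 via (7.09,68.225): [(0, 75.8171) (18.141, 56.3915) (31, 60.0941) (31, 85) (0, 85)]  |A|=686.8584
5. ⊥bis P5·P3 via (15.585,62.985): [(0, 75.8171) (13.3609, 61.51) (31, 73.208) (31, 85) (0, 85)]  |A|=529.4411
6. ⊥bis P5·P4 via (11.965,68.83): [(0, 75.8171) (8.8093, 66.384) (31, 83.5842) (31, 85) (0, 85)]  |A|=344.7048
7. ⊥bis P5·P6 via (18.275,43.025): [(0, 75.8171) (8.8093, 66.384) (31, 83.5842) (31, 85) (0, 85)]  |A|=344.7048
8. ⊥bis P5·P7 via (18.34,73.335): [(0, 75.8171) (8.8093, 66.384) (18.2421, 73.6954) (15.1697, 85) (0, 85)]  |A|=246.1958
9. ⊥bis P5·P8 via (11.225,46.045): [(0, 75.8171) (8.8093, 66.384) (18.2421, 73.6954) (15.1697, 85) (0, 85)]  |A|=246.1958
10. ⊥bis P5·P9 via (11.18,49.29): [(0, 75.8171) (8.8093, 66.384) (18.2421, 73.6954) (15.1697, 85) (0, 85)]  |A|=246.1958
11. canonical 5-gon: [(0, 75.8171) (8.8093, 66.384) (18.2421, 73.6954) (15.1697, 85) (0, 85)]
12. shoelace: 246.1958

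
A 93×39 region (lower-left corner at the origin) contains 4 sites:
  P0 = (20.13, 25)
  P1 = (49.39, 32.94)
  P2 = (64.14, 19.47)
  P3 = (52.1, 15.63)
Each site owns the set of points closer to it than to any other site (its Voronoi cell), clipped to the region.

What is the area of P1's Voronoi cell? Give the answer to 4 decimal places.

1. box [0,93]×[0,39]: [(0, 0) (93, 0) (93, 39) (0, 39)]
2. ⊥bis P1·P0 via (34.76,28.97): [(42.6213, 0) (93, 0) (93, 39) (32.0383, 39)]  |A|=2171.1385
3. ⊥bis P1·P2 via (56.765,26.205): [(40.3793, 8.2622) (68.4497, 39) (32.0383, 39)]  |A|=559.6031
4. ⊥bis P1·P3 via (50.745,24.285): [(36.6309, 22.0753) (55.7234, 25.0644) (68.4497, 39) (32.0383, 39)]  |A|=422.1377
5. canonical 4-gon: [(36.6309, 22.0753) (55.7234, 25.0644) (68.4497, 39) (32.0383, 39)]
6. shoelace: 422.1377

Area of P1's cell: 422.1377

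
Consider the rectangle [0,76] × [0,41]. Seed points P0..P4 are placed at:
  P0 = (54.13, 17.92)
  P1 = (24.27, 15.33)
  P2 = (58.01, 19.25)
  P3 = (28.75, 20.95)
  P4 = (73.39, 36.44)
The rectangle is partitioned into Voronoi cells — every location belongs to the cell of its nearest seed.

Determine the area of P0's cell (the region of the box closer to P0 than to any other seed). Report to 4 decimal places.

Area of P0's cell: 562.0822

1. box [0,76]×[0,41]: [(0, 0) (76, 0) (76, 41) (0, 41)]
2. ⊥bis P0·P1 via (39.2,16.625): [(40.642, 0) (76, 0) (76, 41) (37.0858, 41)]  |A|=1522.5805
3. ⊥bis P0·P2 via (56.07,18.585): [(40.642, 0) (62.4406, 0) (48.3865, 41) (37.0858, 41)]  |A|=678.5369
4. ⊥bis P0·P3 via (41.44,19.435): [(40.0014, 7.3853) (40.642, 0) (62.4406, 0) (48.3865, 41) (44.0145, 41)]  |A|=562.0822
5. ⊥bis P0·P4 via (63.76,27.18): [(40.0014, 7.3853) (40.642, 0) (62.4406, 0) (48.3865, 41) (44.0145, 41)]  |A|=562.0822
6. canonical 5-gon: [(40.0014, 7.3853) (40.642, 0) (62.4406, 0) (48.3865, 41) (44.0145, 41)]
7. shoelace: 562.0822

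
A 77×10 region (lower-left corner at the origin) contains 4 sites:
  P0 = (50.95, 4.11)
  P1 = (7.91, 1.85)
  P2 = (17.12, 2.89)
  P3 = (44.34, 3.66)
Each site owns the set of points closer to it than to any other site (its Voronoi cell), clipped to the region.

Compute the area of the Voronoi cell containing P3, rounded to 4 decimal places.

Area of P3's cell: 168.8789

1. box [0,77]×[0,10]: [(0, 0) (77, 0) (77, 10) (0, 10)]
2. ⊥bis P3·P0 via (47.645,3.885): [(0, 0) (47.9095, 0) (47.2287, 10) (0, 10)]  |A|=475.6909
3. ⊥bis P3·P1 via (26.125,2.755): [(26.2619, 0) (47.9095, 0) (47.2287, 10) (25.765, 10)]  |A|=215.5563
4. ⊥bis P3·P2 via (30.73,3.275): [(30.8226, 0) (47.9095, 0) (47.2287, 10) (30.5398, 10)]  |A|=168.8789
5. canonical 4-gon: [(30.8226, 0) (47.9095, 0) (47.2287, 10) (30.5398, 10)]
6. shoelace: 168.8789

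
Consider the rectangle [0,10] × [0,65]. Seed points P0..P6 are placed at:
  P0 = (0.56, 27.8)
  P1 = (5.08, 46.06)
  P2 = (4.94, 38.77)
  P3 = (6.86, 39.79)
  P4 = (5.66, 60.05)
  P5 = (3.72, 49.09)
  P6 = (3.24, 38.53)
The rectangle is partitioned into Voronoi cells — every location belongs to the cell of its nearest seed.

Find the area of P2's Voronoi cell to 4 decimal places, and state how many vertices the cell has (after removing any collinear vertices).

Area of P2's cell: 31.2190 (5 vertices)

1. box [0,10]×[0,65]: [(0, 0) (10, 0) (10, 65) (0, 65)]
2. ⊥bis P2·P0 via (2.75,33.285): [(0, 34.383) (10, 30.3903) (10, 65) (0, 65)]  |A|=326.1336
3. ⊥bis P2·P1 via (5.01,42.415): [(0, 42.5112) (0, 34.383) (10, 30.3903) (10, 42.3192)]  |A|=100.2855
4. ⊥bis P2·P3 via (5.9,39.28): [(4.2265, 42.43) (0, 42.5112) (0, 34.383) (10, 30.3903) (10, 31.5624)]  |A|=69.2335
5. ⊥bis P2·P4 via (5.3,49.41): [(4.2265, 42.43) (0, 42.5112) (0, 34.383) (10, 30.3903) (10, 31.5624)]  |A|=69.2335
6. ⊥bis P2·P5 via (4.33,43.93): [(4.2265, 42.43) (0, 42.5112) (0, 34.383) (10, 30.3903) (10, 31.5624)]  |A|=69.2335
7. ⊥bis P2·P6 via (4.09,38.65): [(4.2265, 42.43) (3.5545, 42.443) (4.9727, 32.3975) (10, 30.3903) (10, 31.5624)]  |A|=31.219
8. canonical 5-gon: [(4.2265, 42.43) (3.5545, 42.443) (4.9727, 32.3975) (10, 30.3903) (10, 31.5624)]
9. shoelace: 31.219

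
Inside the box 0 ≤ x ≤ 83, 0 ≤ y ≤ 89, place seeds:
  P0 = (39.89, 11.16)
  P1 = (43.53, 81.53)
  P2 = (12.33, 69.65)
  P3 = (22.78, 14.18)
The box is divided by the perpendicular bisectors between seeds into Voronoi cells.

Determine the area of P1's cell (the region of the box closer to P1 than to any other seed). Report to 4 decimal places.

1. box [0,83]×[0,89]: [(0, 0) (83, 0) (83, 89) (0, 89)]
2. ⊥bis P1·P0 via (41.71,46.345): [(0, 48.5025) (83, 44.2092) (83, 89) (0, 89)]  |A|=3539.4634
3. ⊥bis P1·P2 via (27.93,75.59): [(39.0125, 46.4845) (83, 44.2092) (83, 89) (22.8239, 89)]  |A|=2264.326
4. ⊥bis P1·P3 via (33.155,47.855): [(39.0125, 46.4845) (83, 44.2092) (83, 89) (22.8239, 89)]  |A|=2264.326
5. canonical 4-gon: [(39.0125, 46.4845) (83, 44.2092) (83, 89) (22.8239, 89)]
6. shoelace: 2264.326

Area of P1's cell: 2264.3260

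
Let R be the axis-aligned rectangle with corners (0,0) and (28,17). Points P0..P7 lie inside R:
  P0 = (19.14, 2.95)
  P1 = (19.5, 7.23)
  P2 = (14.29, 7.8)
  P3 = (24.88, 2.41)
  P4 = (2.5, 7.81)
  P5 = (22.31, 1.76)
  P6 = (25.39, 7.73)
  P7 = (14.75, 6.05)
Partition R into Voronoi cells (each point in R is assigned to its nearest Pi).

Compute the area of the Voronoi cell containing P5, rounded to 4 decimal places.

Area of P5's cell: 13.7475

1. box [0,28]×[0,17]: [(0, 0) (28, 0) (28, 17) (0, 17)]
2. ⊥bis P5·P0 via (20.725,2.355): [(19.8409, 0) (28, 0) (28, 17) (26.2226, 17)]  |A|=84.4594
3. ⊥bis P5·P1 via (20.905,4.495): [(21.6773, 4.8917) (19.8409, 0) (28, 0) (28, 8.1398)]  |A|=45.6887
4. ⊥bis P5·P2 via (18.3,4.78): [(21.6773, 4.8917) (19.8409, 0) (28, 0) (28, 8.1398)]  |A|=45.6887
5. ⊥bis P5·P3 via (23.595,2.085): [(22.7462, 5.4409) (21.6773, 4.8917) (19.8409, 0) (24.1223, 0)]  |A|=13.7576
6. ⊥bis P5·P4 via (12.405,4.785): [(22.7462, 5.4409) (21.6773, 4.8917) (19.8409, 0) (24.1223, 0)]  |A|=13.7576
7. ⊥bis P5·P6 via (23.85,4.745): [(22.783, 5.2955) (22.6235, 5.3778) (21.6773, 4.8917) (19.8409, 0) (24.1223, 0)]  |A|=13.7475
8. ⊥bis P5·P7 via (18.53,3.905): [(22.783, 5.2955) (22.6235, 5.3778) (21.6773, 4.8917) (19.8409, 0) (24.1223, 0)]  |A|=13.7475
9. canonical 5-gon: [(22.783, 5.2955) (22.6235, 5.3778) (21.6773, 4.8917) (19.8409, 0) (24.1223, 0)]
10. shoelace: 13.7475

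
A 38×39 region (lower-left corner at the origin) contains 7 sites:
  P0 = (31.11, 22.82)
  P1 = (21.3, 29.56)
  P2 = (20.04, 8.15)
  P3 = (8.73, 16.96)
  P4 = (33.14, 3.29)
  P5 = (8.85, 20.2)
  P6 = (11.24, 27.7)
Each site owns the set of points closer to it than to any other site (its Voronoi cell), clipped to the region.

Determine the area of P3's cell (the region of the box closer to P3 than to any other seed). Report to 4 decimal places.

Area of P3's cell: 219.5446

1. box [0,38]×[0,39]: [(0, 0) (38, 0) (38, 39) (0, 39)]
2. ⊥bis P3·P0 via (19.92,19.89): [(0, 0) (25.128, 0) (14.9162, 39) (0, 39)]  |A|=780.8626
3. ⊥bis P3·P1 via (15.015,23.26): [(0, 38.2393) (0, 0) (25.128, 0) (20.4599, 17.8281)]  |A|=615.1775
4. ⊥bis P3·P2 via (14.385,12.555): [(19.3528, 18.9325) (0, 38.2393) (0, 0) (4.6052, 0)]  |A|=413.6125
5. ⊥bis P3·P4 via (20.935,10.125): [(19.3528, 18.9325) (0, 38.2393) (0, 0) (4.6052, 0)]  |A|=413.6125
6. ⊥bis P3·P5 via (8.79,18.58): [(18.7897, 18.2096) (0, 18.9056) (0, 0) (4.6052, 0)]  |A|=219.5446
7. ⊥bis P3·P6 via (9.985,22.33): [(18.7897, 18.2096) (0, 18.9056) (0, 0) (4.6052, 0)]  |A|=219.5446
8. canonical 4-gon: [(18.7897, 18.2096) (0, 18.9056) (0, 0) (4.6052, 0)]
9. shoelace: 219.5446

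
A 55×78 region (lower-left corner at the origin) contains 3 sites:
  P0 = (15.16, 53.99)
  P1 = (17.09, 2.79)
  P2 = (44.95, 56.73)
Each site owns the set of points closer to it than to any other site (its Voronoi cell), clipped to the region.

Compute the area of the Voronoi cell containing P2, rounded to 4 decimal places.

Area of P2's cell: 1344.7606

1. box [0,55]×[0,78]: [(0, 0) (55, 0) (55, 78) (0, 78)]
2. ⊥bis P2·P0 via (30.055,55.36): [(35.1469, 0) (55, 0) (55, 78) (27.9726, 78)]  |A|=1828.3398
3. ⊥bis P2·P1 via (31.02,29.76): [(32.4789, 29.0065) (55, 17.3743) (55, 78) (27.9726, 78)]  |A|=1344.7606
4. canonical 4-gon: [(32.4789, 29.0065) (55, 17.3743) (55, 78) (27.9726, 78)]
5. shoelace: 1344.7606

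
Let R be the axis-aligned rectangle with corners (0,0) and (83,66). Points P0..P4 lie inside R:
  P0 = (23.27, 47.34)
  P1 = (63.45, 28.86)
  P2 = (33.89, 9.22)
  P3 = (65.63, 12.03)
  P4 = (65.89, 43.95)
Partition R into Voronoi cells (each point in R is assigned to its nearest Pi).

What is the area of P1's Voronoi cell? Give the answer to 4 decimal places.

1. box [0,83]×[0,66]: [(0, 0) (83, 0) (83, 66) (0, 66)]
2. ⊥bis P1·P0 via (43.36,38.1): [(25.8367, 0) (83, 0) (83, 66) (56.1921, 66)]  |A|=2771.0525
3. ⊥bis P1·P2 via (48.67,19.04): [(40.3519, 31.5596) (61.3204, 0) (83, 0) (83, 66) (56.1921, 66)]  |A|=2211.1268
4. ⊥bis P1·P3 via (64.54,20.445): [(40.3519, 31.5596) (49.068, 18.4409) (83, 22.8361) (83, 66) (56.1921, 66)]  |A|=1623.7936
5. ⊥bis P1·P4 via (64.67,36.405): [(44.1095, 39.7296) (40.3519, 31.5596) (49.068, 18.4409) (83, 22.8361) (83, 33.4411)]  |A|=638.5493
6. canonical 5-gon: [(44.1095, 39.7296) (40.3519, 31.5596) (49.068, 18.4409) (83, 22.8361) (83, 33.4411)]
7. shoelace: 638.5493

Area of P1's cell: 638.5493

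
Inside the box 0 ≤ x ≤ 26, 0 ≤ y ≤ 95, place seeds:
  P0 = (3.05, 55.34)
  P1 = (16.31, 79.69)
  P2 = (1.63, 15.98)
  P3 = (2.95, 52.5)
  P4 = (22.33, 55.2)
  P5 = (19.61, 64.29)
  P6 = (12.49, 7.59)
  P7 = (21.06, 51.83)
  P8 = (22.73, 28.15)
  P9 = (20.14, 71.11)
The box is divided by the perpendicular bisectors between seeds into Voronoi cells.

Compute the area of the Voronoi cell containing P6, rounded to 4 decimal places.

Area of P6's cell: 363.7209

1. box [0,26]×[0,95]: [(0, 0) (26, 0) (26, 95) (0, 95)]
2. ⊥bis P6·P0 via (7.77,31.465): [(0, 29.9289) (0, 0) (26, 0) (26, 35.069)]  |A|=844.9727
3. ⊥bis P6·P1 via (14.4,43.64): [(0, 29.9289) (0, 0) (26, 0) (26, 35.069)]  |A|=844.9727
4. ⊥bis P6·P2 via (7.06,11.785): [(24.8767, 34.8469) (0, 2.6465) (0, 0) (26, 0) (26, 35.069)]  |A|=505.625
5. ⊥bis P6·P3 via (7.72,30.045): [(23.807, 33.4623) (0, 2.6465) (0, 0) (26, 0) (26, 33.9281)]  |A|=503.7151
6. ⊥bis P6·P4 via (17.41,31.395): [(21.549, 30.5396) (0, 2.6465) (0, 0) (26, 0) (26, 29.6196)]  |A|=491.4477
7. ⊥bis P6·P5 via (16.05,35.94): [(21.549, 30.5396) (0, 2.6465) (0, 0) (26, 0) (26, 29.6196)]  |A|=491.4477
8. ⊥bis P6·P7 via (16.775,29.71): [(20.3701, 29.0136) (0, 2.6465) (0, 0) (26, 0) (26, 27.923)]  |A|=482.7334
9. ⊥bis P6·P8 via (17.61,17.87): [(13.3862, 19.9737) (0, 2.6465) (0, 0) (26, 0) (26, 13.6913)]  |A|=363.7209
10. ⊥bis P6·P9 via (16.315,39.35): [(13.3862, 19.9737) (0, 2.6465) (0, 0) (26, 0) (26, 13.6913)]  |A|=363.7209
11. canonical 5-gon: [(13.3862, 19.9737) (0, 2.6465) (0, 0) (26, 0) (26, 13.6913)]
12. shoelace: 363.7209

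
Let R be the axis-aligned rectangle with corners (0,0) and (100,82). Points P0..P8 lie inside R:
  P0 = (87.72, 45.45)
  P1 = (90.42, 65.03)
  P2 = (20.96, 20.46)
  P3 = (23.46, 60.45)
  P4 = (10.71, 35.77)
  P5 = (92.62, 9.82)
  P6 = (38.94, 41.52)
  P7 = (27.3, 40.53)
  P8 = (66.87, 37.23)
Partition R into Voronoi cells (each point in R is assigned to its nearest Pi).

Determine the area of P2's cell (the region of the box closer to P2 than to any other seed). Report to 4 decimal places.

1. box [0,100]×[0,82]: [(0, 0) (100, 0) (100, 82) (0, 82)]
2. ⊥bis P2·P0 via (54.34,32.955): [(0, 0) (66.6759, 0) (35.9812, 82) (0, 82)]  |A|=4208.9409
3. ⊥bis P2·P1 via (55.69,42.745): [(0, 0) (66.6759, 0) (43.6539, 61.5027) (30.5015, 82) (0, 82)]  |A|=4152.7812
4. ⊥bis P2·P3 via (22.21,40.455): [(0, 41.8435) (0, 0) (66.6759, 0) (52.2352, 38.578)]  |A|=2378.9609
5. ⊥bis P2·P4 via (15.835,28.115): [(33.2371, 39.7656) (0, 17.5135) (0, 0) (66.6759, 0) (52.2352, 38.578)]  |A|=1974.6326
6. ⊥bis P2·P5 via (56.79,15.14): [(33.2371, 39.7656) (0, 17.5135) (0, 0) (54.542, 0) (57.9881, 23.2092) (52.2352, 38.578)]  |A|=1833.8238
7. ⊥bis P2·P6 via (29.95,30.99): [(25.6336, 34.6751) (0, 17.5135) (0, 0) (54.542, 0) (55.8591, 8.8701)]  |A|=1321.1378
8. ⊥bis P2·P7 via (24.13,30.495): [(34.2885, 27.286) (20.9095, 31.5123) (0, 17.5135) (0, 0) (54.542, 0) (55.8591, 8.8701)]  |A|=1289.9973
9. ⊥bis P2·P8 via (43.915,28.845): [(49.1052, 14.6363) (34.2885, 27.286) (20.9095, 31.5123) (0, 17.5135) (0, 0) (54.4515, 0)]  |A|=1255.5839
10. canonical 6-gon: [(49.1052, 14.6363) (34.2885, 27.286) (20.9095, 31.5123) (0, 17.5135) (0, 0) (54.4515, 0)]
11. shoelace: 1255.5839

Area of P2's cell: 1255.5839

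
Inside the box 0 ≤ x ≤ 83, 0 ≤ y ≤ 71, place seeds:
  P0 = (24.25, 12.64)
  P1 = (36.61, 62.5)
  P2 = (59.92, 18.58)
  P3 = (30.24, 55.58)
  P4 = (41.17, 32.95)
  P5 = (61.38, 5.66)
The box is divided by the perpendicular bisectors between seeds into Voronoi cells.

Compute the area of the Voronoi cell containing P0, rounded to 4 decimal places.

Area of P0's cell: 1264.3230

1. box [0,83]×[0,71]: [(0, 0) (83, 0) (83, 71) (0, 71)]
2. ⊥bis P0·P1 via (30.43,37.57): [(0, 45.1134) (0, 0) (83, 0) (83, 24.5382)]  |A|=2890.5424
3. ⊥bis P0·P2 via (42.085,15.61): [(38.7725, 35.502) (0, 45.1134) (0, 0) (44.6845, 0)]  |A|=1667.7723
4. ⊥bis P0·P3 via (27.245,34.11): [(39.2839, 32.4306) (0, 37.9106) (0, 0) (44.6845, 0)]  |A|=1469.2108
5. ⊥bis P0·P4 via (32.71,22.795): [(42.2059, 14.8841) (17.4955, 35.47) (0, 37.9106) (0, 0) (44.6845, 0)]  |A|=1282.4958
6. ⊥bis P0·P5 via (42.815,9.15): [(42.9983, 10.1253) (42.2059, 14.8841) (17.4955, 35.47) (0, 37.9106) (0, 0) (41.0949, 0)]  |A|=1264.323
7. canonical 6-gon: [(42.9983, 10.1253) (42.2059, 14.8841) (17.4955, 35.47) (0, 37.9106) (0, 0) (41.0949, 0)]
8. shoelace: 1264.323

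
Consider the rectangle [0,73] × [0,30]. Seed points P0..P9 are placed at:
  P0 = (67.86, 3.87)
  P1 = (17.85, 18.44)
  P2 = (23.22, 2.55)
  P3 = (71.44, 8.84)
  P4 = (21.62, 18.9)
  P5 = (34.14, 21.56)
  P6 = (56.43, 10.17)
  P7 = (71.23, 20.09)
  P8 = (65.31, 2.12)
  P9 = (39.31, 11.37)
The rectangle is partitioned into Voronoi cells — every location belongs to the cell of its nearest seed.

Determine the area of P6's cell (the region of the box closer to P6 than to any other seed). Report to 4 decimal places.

1. box [0,73]×[0,30]: [(0, 0) (73, 0) (73, 30) (0, 30)]
2. ⊥bis P6·P0 via (62.145,7.02): [(0, 0) (58.2757, 0) (73, 26.7141) (73, 30) (0, 30)]  |A|=1993.3271
3. ⊥bis P6·P1 via (37.14,14.305): [(34.0736, 0) (58.2757, 0) (73, 26.7141) (73, 30) (40.5044, 30)]  |A|=874.6577
4. ⊥bis P6·P2 via (39.825,6.36): [(37.5564, 16.2473) (41.2843, 0) (58.2757, 0) (73, 26.7141) (73, 30) (40.5044, 30)]  |A|=816.0803
5. ⊥bis P6·P3 via (63.935,9.505): [(37.5564, 16.2473) (41.2843, 0) (58.2757, 0) (64.0155, 10.4136) (65.751, 30) (40.5044, 30)]  |A|=730.3285
6. ⊥bis P6·P4 via (39.025,14.535): [(38.4632, 12.295) (41.2843, 0) (58.2757, 0) (64.0155, 10.4136) (65.751, 30) (42.9035, 30)]  |A|=697.0288
7. ⊥bis P6·P5 via (45.285,15.865): [(40.0119, 5.5456) (41.2843, 0) (58.2757, 0) (64.0155, 10.4136) (65.751, 30) (52.5079, 30)]  |A|=550.9
8. ⊥bis P6·P7 via (63.83,15.13): [(40.0119, 5.5456) (41.2843, 0) (58.2757, 0) (64.0155, 10.4136) (64.363, 14.3349) (53.8631, 30) (52.5079, 30)]  |A|=457.7869
9. ⊥bis P6·P8 via (60.87,6.145): [(40.0119, 5.5456) (41.2843, 0) (55.2994, 0) (62.8923, 8.3758) (64.0155, 10.4136) (64.363, 14.3349) (53.8631, 30) (52.5079, 30)]  |A|=445.3222
10. ⊥bis P6·P9 via (47.87,10.77): [(48.6949, 22.538) (47.1151, 0) (55.2994, 0) (62.8923, 8.3758) (64.0155, 10.4136) (64.363, 14.3349) (53.8631, 30) (52.5079, 30)]  |A|=344.7279
11. canonical 8-gon: [(48.6949, 22.538) (47.1151, 0) (55.2994, 0) (62.8923, 8.3758) (64.0155, 10.4136) (64.363, 14.3349) (53.8631, 30) (52.5079, 30)]
12. shoelace: 344.7279

Area of P6's cell: 344.7279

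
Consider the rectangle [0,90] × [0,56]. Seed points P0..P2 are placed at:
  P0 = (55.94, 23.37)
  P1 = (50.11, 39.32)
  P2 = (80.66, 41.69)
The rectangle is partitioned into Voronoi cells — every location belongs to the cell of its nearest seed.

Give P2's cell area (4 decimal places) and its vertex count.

1. box [0,90]×[0,56]: [(0, 0) (90, 0) (90, 56) (0, 56)]
2. ⊥bis P2·P0 via (68.3,32.53): [(90, 3.2492) (90, 56) (50.9064, 56)]  |A|=1031.1097
3. ⊥bis P2·P1 via (65.385,40.505): [(65.7352, 35.9908) (90, 3.2492) (90, 56) (64.1829, 56)]  |A|=898.2831
4. canonical 4-gon: [(65.7352, 35.9908) (90, 3.2492) (90, 56) (64.1829, 56)]
5. shoelace: 898.2831

Area of P2's cell: 898.2831 (4 vertices)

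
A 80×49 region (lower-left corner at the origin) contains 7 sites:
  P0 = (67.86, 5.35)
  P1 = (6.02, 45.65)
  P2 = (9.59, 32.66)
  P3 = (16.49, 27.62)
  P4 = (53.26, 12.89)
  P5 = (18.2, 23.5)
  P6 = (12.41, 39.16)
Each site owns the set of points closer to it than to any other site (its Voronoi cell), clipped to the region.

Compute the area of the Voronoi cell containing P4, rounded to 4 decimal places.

Area of P4's cell: 1498.8795

1. box [0,80]×[0,49]: [(0, 0) (80, 0) (80, 49) (0, 49)]
2. ⊥bis P4·P0 via (60.56,9.12): [(0, 0) (55.8501, 0) (80, 46.7624) (80, 49) (0, 49)]  |A|=3355.3455
3. ⊥bis P4·P1 via (29.64,29.27): [(9.3418, 0) (55.8501, 0) (80, 46.7624) (80, 49) (43.3224, 49)]  |A|=2065.0726
4. ⊥bis P4·P2 via (31.425,22.775): [(43.2505, 48.8964) (21.1144, 0) (55.8501, 0) (80, 46.7624) (80, 49) (43.3224, 49)]  |A|=1777.2536
5. ⊥bis P4·P3 via (34.875,20.255): [(26.7609, 0) (55.8501, 0) (80, 46.7624) (80, 49) (46.3902, 49)]  |A|=1563.144
6. ⊥bis P4·P5 via (35.73,18.195): [(40.9199, 35.3447) (30.2238, 0) (55.8501, 0) (80, 46.7624) (80, 49) (46.3902, 49)]  |A|=1501.9468
7. ⊥bis P4·P6 via (32.835,26.025): [(44.3753, 43.9702) (40.9199, 35.3447) (30.2238, 0) (55.8501, 0) (80, 46.7624) (80, 49) (47.6099, 49)]  |A|=1498.8795
8. canonical 7-gon: [(44.3753, 43.9702) (40.9199, 35.3447) (30.2238, 0) (55.8501, 0) (80, 46.7624) (80, 49) (47.6099, 49)]
9. shoelace: 1498.8795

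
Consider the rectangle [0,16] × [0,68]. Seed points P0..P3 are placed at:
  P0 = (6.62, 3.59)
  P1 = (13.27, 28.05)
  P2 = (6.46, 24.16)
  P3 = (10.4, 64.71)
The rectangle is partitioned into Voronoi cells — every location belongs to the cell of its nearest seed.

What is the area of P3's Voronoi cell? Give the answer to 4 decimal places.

1. box [0,16]×[0,68]: [(0, 0) (16, 0) (16, 68) (0, 68)]
2. ⊥bis P3·P0 via (8.51,34.15): [(0, 34.6763) (16, 33.6868) (16, 68) (0, 68)]  |A|=541.0953
3. ⊥bis P3·P1 via (11.835,46.38): [(0, 45.4535) (16, 46.7061) (16, 68) (0, 68)]  |A|=350.7237
4. ⊥bis P3·P2 via (8.43,44.435): [(0, 45.4535) (16, 46.7061) (16, 68) (0, 68)]  |A|=350.7237
5. canonical 4-gon: [(0, 45.4535) (16, 46.7061) (16, 68) (0, 68)]
6. shoelace: 350.7237

Area of P3's cell: 350.7237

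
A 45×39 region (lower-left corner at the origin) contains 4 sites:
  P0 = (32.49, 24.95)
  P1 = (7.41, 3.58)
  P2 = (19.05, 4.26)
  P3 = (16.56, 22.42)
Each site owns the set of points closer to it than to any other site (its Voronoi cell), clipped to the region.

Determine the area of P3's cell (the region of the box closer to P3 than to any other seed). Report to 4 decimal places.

1. box [0,45]×[0,39]: [(0, 0) (45, 0) (45, 39) (0, 39)]
2. ⊥bis P3·P0 via (24.525,23.685): [(0, 0) (28.2866, 0) (22.0927, 39) (0, 39)]  |A|=982.3968
3. ⊥bis P3·P1 via (11.985,13): [(0, 18.8207) (27.4119, 5.5076) (22.0927, 39) (0, 39)]  |A|=646.5443
4. ⊥bis P3·P2 via (17.805,13.34): [(0, 18.8207) (12.7204, 12.6428) (25.9898, 14.4622) (22.0927, 39) (0, 39)]  |A|=585.8396
5. canonical 5-gon: [(0, 18.8207) (12.7204, 12.6428) (25.9898, 14.4622) (22.0927, 39) (0, 39)]
6. shoelace: 585.8396

Area of P3's cell: 585.8396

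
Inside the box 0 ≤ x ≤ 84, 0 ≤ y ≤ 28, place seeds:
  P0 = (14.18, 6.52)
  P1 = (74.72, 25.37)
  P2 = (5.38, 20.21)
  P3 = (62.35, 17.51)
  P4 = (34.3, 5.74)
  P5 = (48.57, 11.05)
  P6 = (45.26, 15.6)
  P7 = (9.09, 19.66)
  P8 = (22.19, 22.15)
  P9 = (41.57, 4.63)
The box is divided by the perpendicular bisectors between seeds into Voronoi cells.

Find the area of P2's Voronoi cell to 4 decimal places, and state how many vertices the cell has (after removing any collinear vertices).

1. box [0,84]×[0,28]: [(0, 0) (84, 0) (84, 28) (0, 28)]
2. ⊥bis P2·P0 via (9.78,13.365): [(0, 7.0784) (32.5474, 28) (0, 28)]  |A|=340.4724
3. ⊥bis P2·P1 via (40.05,22.79): [(0, 7.0784) (32.5474, 28) (0, 28)]  |A|=340.4724
4. ⊥bis P2·P3 via (33.865,18.86): [(0, 7.0784) (32.5474, 28) (0, 28)]  |A|=340.4724
5. ⊥bis P2·P4 via (19.84,12.975): [(0, 7.0784) (24.8972, 23.0824) (27.3577, 28) (0, 28)]  |A|=327.712
6. ⊥bis P2·P5 via (26.975,15.63): [(0, 7.0784) (24.8972, 23.0824) (27.3577, 28) (0, 28)]  |A|=327.712
7. ⊥bis P2·P6 via (25.32,17.905): [(0, 7.0784) (24.8972, 23.0824) (26.2253, 25.7368) (26.4869, 28) (0, 28)]  |A|=326.7267
8. ⊥bis P2·P7 via (7.235,19.935): [(0, 7.0784) (5.8903, 10.8647) (8.4306, 28) (0, 28)]  |A|=133.8484
9. ⊥bis P2·P8 via (13.785,21.18): [(0, 7.0784) (5.8903, 10.8647) (8.4306, 28) (0, 28)]  |A|=133.8484
10. ⊥bis P2·P9 via (23.475,12.42): [(0, 7.0784) (5.8903, 10.8647) (8.4306, 28) (0, 28)]  |A|=133.8484
11. canonical 4-gon: [(0, 7.0784) (5.8903, 10.8647) (8.4306, 28) (0, 28)]
12. shoelace: 133.8484

Area of P2's cell: 133.8484 (4 vertices)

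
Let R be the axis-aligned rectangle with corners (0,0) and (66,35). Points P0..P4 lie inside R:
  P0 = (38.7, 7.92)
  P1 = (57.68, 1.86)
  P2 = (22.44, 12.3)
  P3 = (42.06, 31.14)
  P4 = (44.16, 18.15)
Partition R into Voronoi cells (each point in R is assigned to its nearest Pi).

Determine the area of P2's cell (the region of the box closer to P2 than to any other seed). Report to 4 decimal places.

Area of P2's cell: 1007.3435

1. box [0,66]×[0,35]: [(0, 0) (66, 0) (66, 35) (0, 35)]
2. ⊥bis P2·P0 via (30.57,10.11): [(0, 0) (27.8466, 0) (37.2747, 35) (0, 35)]  |A|=1139.6232
3. ⊥bis P2·P1 via (40.06,7.08): [(0, 0) (27.8466, 0) (37.2747, 35) (0, 35)]  |A|=1139.6232
4. ⊥bis P2·P3 via (32.25,21.72): [(0, 0) (27.8466, 0) (33.3803, 20.5429) (19.498, 35) (0, 35)]  |A|=1011.123
5. ⊥bis P2·P4 via (33.3,15.225): [(0, 0) (27.8466, 0) (32.624, 17.735) (31.278, 22.7322) (19.498, 35) (0, 35)]  |A|=1007.3435
6. canonical 6-gon: [(0, 0) (27.8466, 0) (32.624, 17.735) (31.278, 22.7322) (19.498, 35) (0, 35)]
7. shoelace: 1007.3435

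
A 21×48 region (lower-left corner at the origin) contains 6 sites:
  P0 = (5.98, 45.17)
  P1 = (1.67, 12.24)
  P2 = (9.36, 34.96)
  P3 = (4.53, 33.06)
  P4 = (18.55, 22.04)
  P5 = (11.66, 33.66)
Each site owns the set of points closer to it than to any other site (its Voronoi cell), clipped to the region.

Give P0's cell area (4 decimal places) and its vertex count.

1. box [0,21]×[0,48]: [(0, 0) (21, 0) (21, 48) (0, 48)]
2. ⊥bis P0·P1 via (3.825,28.705): [(0, 29.2056) (21, 26.4571) (21, 48) (0, 48)]  |A|=423.5416
3. ⊥bis P0·P2 via (7.67,40.065): [(0, 37.5259) (21, 44.4779) (21, 48) (0, 48)]  |A|=146.9608
4. ⊥bis P0·P3 via (5.255,39.115): [(0, 39.7442) (4.9211, 39.155) (21, 44.4779) (21, 48) (0, 48)]  |A|=141.5025
5. ⊥bis P0·P4 via (12.265,33.605): [(0, 39.7442) (4.9211, 39.155) (21, 44.4779) (21, 48) (0, 48)]  |A|=141.5025
6. ⊥bis P0·P5 via (8.82,39.415): [(0, 39.7442) (4.9211, 39.155) (15.1653, 42.5463) (21, 45.4256) (21, 48) (0, 48)]  |A|=138.7375
7. canonical 6-gon: [(0, 39.7442) (4.9211, 39.155) (15.1653, 42.5463) (21, 45.4256) (21, 48) (0, 48)]
8. shoelace: 138.7375

Area of P0's cell: 138.7375 (6 vertices)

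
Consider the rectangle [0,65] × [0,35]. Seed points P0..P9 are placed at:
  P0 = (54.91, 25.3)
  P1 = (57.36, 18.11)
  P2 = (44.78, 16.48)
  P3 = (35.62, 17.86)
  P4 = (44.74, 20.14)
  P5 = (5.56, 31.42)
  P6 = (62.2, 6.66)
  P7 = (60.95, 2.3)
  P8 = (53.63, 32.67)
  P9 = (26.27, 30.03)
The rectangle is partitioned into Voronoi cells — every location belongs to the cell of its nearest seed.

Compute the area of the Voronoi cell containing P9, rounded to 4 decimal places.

Area of P9's cell: 329.2380

1. box [0,65]×[0,35]: [(0, 0) (65, 0) (65, 35) (0, 35)]
2. ⊥bis P9·P0 via (40.59,27.665): [(0, 0) (36.021, 0) (41.8014, 35) (0, 35)]  |A|=1361.8925
3. ⊥bis P9·P1 via (41.815,24.07): [(0, 0) (32.5865, 0) (38.62, 15.7367) (41.8014, 35) (0, 35)]  |A|=1334.8683
4. ⊥bis P9·P2 via (35.525,23.255): [(0, 0) (18.5015, 0) (41.1251, 30.905) (41.8014, 35) (0, 35)]  |A|=1091.1715
5. ⊥bis P9·P3 via (30.945,23.945): [(0, 0.1705) (41.288, 31.8913) (41.8014, 35) (0, 35)]  |A|=783.9934
6. ⊥bis P9·P4 via (35.505,25.085): [(0, 0.1705) (37.655, 29.1001) (40.8141, 35) (0, 35)]  |A|=776.1505
7. ⊥bis P9·P5 via (15.915,30.725): [(14.618, 11.4013) (37.655, 29.1001) (40.8141, 35) (16.2019, 35)]  |A|=330.4085
8. ⊥bis P9·P6 via (44.235,18.345): [(14.618, 11.4013) (37.655, 29.1001) (40.8141, 35) (16.2019, 35)]  |A|=330.4085
9. ⊥bis P9·P7 via (43.61,16.165): [(14.618, 11.4013) (37.655, 29.1001) (40.8141, 35) (16.2019, 35)]  |A|=330.4085
10. ⊥bis P9·P8 via (39.95,31.35): [(14.618, 11.4013) (37.655, 29.1001) (39.7835, 33.0753) (39.5978, 35) (16.2019, 35)]  |A|=329.238
11. canonical 5-gon: [(14.618, 11.4013) (37.655, 29.1001) (39.7835, 33.0753) (39.5978, 35) (16.2019, 35)]
12. shoelace: 329.238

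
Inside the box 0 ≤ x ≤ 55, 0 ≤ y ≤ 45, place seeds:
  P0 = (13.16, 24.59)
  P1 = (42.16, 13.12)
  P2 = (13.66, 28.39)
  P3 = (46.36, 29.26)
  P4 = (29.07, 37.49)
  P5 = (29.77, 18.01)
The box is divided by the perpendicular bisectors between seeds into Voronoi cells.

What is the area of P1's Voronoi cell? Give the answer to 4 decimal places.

1. box [0,55]×[0,45]: [(0, 0) (55, 0) (55, 45) (0, 45)]
2. ⊥bis P1·P0 via (27.66,18.855): [(20.2025, 0) (55, 0) (55, 45) (38.0008, 45)]  |A|=1165.4253
3. ⊥bis P1·P2 via (27.91,20.755): [(29.8255, 24.3301) (20.2025, 0) (55, 0) (55, 45) (40.9002, 45)]  |A|=1135.4599
4. ⊥bis P1·P3 via (44.26,21.19): [(30.1152, 24.8708) (29.8255, 24.3301) (20.2025, 0) (55, 0) (55, 18.3952)]  |A|=662.5238
5. ⊥bis P1·P4 via (35.615,25.305): [(33.2756, 24.0484) (28.7534, 21.6194) (20.2025, 0) (55, 0) (55, 18.3952)]  |A|=656.7231
6. ⊥bis P1·P5 via (35.965,15.565): [(38.7508, 22.6236) (29.8219, 0) (55, 0) (55, 18.3952)]  |A|=434.2629
7. canonical 4-gon: [(38.7508, 22.6236) (29.8219, 0) (55, 0) (55, 18.3952)]
8. shoelace: 434.2629

Area of P1's cell: 434.2629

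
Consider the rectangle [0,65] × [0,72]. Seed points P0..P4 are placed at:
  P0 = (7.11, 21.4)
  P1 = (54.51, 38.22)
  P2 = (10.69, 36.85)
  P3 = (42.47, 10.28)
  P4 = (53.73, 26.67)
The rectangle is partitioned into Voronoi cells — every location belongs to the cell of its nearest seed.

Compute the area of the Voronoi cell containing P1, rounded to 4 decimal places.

1. box [0,65]×[0,72]: [(0, 0) (65, 0) (65, 72) (0, 72)]
2. ⊥bis P1·P0 via (30.81,29.81): [(41.3881, 0) (65, 0) (65, 72) (15.8388, 72)]  |A|=2619.8306
3. ⊥bis P1·P2 via (32.6,37.535): [(33.0378, 23.5319) (41.3881, 0) (65, 0) (65, 72) (31.5225, 72)]  |A|=2239.7511
4. ⊥bis P1·P3 via (48.49,24.25): [(32.804, 31.0095) (65, 17.1355) (65, 72) (31.5225, 72)]  |A|=1569.3399
5. ⊥bis P1·P4 via (54.12,32.445): [(32.7139, 33.8906) (65, 31.7102) (65, 72) (31.5225, 72)]  |A|=1288.3028
6. canonical 4-gon: [(32.7139, 33.8906) (65, 31.7102) (65, 72) (31.5225, 72)]
7. shoelace: 1288.3028

Area of P1's cell: 1288.3028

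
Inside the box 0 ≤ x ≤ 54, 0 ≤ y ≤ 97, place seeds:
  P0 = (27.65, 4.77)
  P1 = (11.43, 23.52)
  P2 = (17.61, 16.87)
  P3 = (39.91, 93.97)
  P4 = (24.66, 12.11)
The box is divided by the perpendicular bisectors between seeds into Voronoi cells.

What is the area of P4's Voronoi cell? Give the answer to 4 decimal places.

Area of P4's cell: 814.5480

1. box [0,54]×[0,97]: [(0, 0) (54, 0) (54, 97) (0, 97)]
2. ⊥bis P4·P0 via (26.155,8.44): [(0, 0) (5.4361, 0) (54, 19.7829) (54, 97) (0, 97)]  |A|=4757.6334
3. ⊥bis P4·P1 via (18.045,17.815): [(2.6807, 0) (5.4361, 0) (54, 19.7829) (54, 59.5052)]  |A|=1046.5136
4. ⊥bis P4·P2 via (21.135,14.49): [(42.6159, 46.3051) (13.596, 3.324) (54, 19.7829) (54, 59.5052)]  |A|=855.5908
5. ⊥bis P4·P3 via (32.285,53.04): [(46.1901, 50.4496) (42.6159, 46.3051) (13.596, 3.324) (54, 19.7829) (54, 48.9946)]  |A|=814.548
6. canonical 5-gon: [(46.1901, 50.4496) (42.6159, 46.3051) (13.596, 3.324) (54, 19.7829) (54, 48.9946)]
7. shoelace: 814.548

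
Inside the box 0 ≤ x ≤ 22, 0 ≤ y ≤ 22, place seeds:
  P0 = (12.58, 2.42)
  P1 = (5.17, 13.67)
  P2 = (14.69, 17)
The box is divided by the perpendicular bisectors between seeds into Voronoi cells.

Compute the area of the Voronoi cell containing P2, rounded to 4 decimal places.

1. box [0,22]×[0,22]: [(0, 0) (22, 0) (22, 22) (0, 22)]
2. ⊥bis P2·P0 via (13.635,9.71): [(0, 11.6832) (22, 8.4994) (22, 22) (0, 22)]  |A|=261.9907
3. ⊥bis P2·P1 via (9.93,15.335): [(11.8049, 9.9748) (22, 8.4994) (22, 22) (7.5987, 22)]  |A|=155.4089
4. canonical 4-gon: [(11.8049, 9.9748) (22, 8.4994) (22, 22) (7.5987, 22)]
5. shoelace: 155.4089

Area of P2's cell: 155.4089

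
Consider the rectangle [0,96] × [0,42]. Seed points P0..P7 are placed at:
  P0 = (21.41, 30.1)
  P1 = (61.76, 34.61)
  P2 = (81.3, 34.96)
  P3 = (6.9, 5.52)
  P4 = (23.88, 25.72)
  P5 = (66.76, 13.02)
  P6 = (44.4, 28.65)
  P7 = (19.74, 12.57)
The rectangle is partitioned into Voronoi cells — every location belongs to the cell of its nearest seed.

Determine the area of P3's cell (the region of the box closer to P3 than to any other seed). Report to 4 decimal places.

1. box [0,96]×[0,42]: [(0, 0) (96, 0) (96, 42) (0, 42)]
2. ⊥bis P3·P0 via (14.155,17.81): [(0, 26.1659) (0, 0) (44.3252, 0)]  |A|=579.9055
3. ⊥bis P3·P1 via (34.33,20.065): [(0, 26.1659) (0, 0) (44.3252, 0)]  |A|=579.9055
4. ⊥bis P3·P2 via (44.1,20.24): [(0, 26.1659) (0, 0) (44.3252, 0)]  |A|=579.9055
5. ⊥bis P3·P4 via (15.39,15.62): [(9.5526, 20.5269) (0, 26.1659) (0, 0) (33.9721, 0)]  |A|=473.647
6. ⊥bis P3·P5 via (36.83,9.27): [(9.5526, 20.5269) (0, 26.1659) (0, 0) (33.9721, 0)]  |A|=473.647
7. ⊥bis P3·P6 via (25.65,17.085): [(9.5526, 20.5269) (0, 26.1659) (0, 0) (33.9721, 0)]  |A|=473.647
8. ⊥bis P3·P7 via (13.32,9.045): [(5.7991, 22.7426) (0, 26.1659) (0, 0) (18.2863, 0)]  |A|=283.8088
9. canonical 4-gon: [(5.7991, 22.7426) (0, 26.1659) (0, 0) (18.2863, 0)]
10. shoelace: 283.8088

Area of P3's cell: 283.8088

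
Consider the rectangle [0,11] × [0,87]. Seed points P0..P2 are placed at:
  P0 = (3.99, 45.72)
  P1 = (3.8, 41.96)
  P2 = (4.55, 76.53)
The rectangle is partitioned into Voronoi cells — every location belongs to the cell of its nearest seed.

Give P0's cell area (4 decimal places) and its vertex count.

Area of P0's cell: 190.7812 (4 vertices)

1. box [0,11]×[0,87]: [(0, 0) (11, 0) (11, 87) (0, 87)]
2. ⊥bis P0·P1 via (3.895,43.84): [(0, 44.0368) (11, 43.481) (11, 87) (0, 87)]  |A|=475.6521
3. ⊥bis P0·P2 via (4.27,61.125): [(0, 61.2026) (0, 44.0368) (11, 43.481) (11, 61.0027)]  |A|=190.7812
4. canonical 4-gon: [(0, 61.2026) (0, 44.0368) (11, 43.481) (11, 61.0027)]
5. shoelace: 190.7812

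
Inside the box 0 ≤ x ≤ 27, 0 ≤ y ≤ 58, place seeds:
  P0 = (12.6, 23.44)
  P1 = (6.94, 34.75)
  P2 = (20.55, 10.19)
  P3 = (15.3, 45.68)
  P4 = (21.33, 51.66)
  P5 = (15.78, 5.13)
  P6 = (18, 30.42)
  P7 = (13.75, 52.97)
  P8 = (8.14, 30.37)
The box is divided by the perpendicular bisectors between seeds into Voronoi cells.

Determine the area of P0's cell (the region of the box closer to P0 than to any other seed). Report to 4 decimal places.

1. box [0,27]×[0,58]: [(0, 0) (27, 0) (27, 58) (0, 58)]
2. ⊥bis P0·P1 via (9.77,29.095): [(0, 24.2057) (0, 0) (27, 0) (27, 37.7176)]  |A|=835.9645
3. ⊥bis P0·P2 via (16.575,16.815): [(0, 24.2057) (0, 6.87) (27, 23.07) (27, 37.7176)]  |A|=431.7745
4. ⊥bis P0·P3 via (13.95,34.56): [(19.3744, 33.9015) (0, 24.2057) (0, 6.87) (27, 23.07) (27, 32.9757)]  |A|=413.6946
5. ⊥bis P0·P4 via (16.965,37.55): [(19.3744, 33.9015) (0, 24.2057) (0, 6.87) (27, 23.07) (27, 32.9757)]  |A|=413.6946
6. ⊥bis P0·P5 via (14.19,14.285): [(19.3744, 33.9015) (0, 24.2057) (0, 11.8205) (11.6122, 13.8373) (27, 23.07) (27, 32.9757)]  |A|=384.9513
7. ⊥bis P0·P6 via (15.3,26.93): [(11.4286, 29.925) (0, 24.2057) (0, 11.8205) (11.6122, 13.8373) (23.2206, 20.8023)]  |A|=258.3801
8. ⊥bis P0·P7 via (13.175,38.205): [(11.4286, 29.925) (0, 24.2057) (0, 11.8205) (11.6122, 13.8373) (23.2206, 20.8023)]  |A|=258.3801
9. ⊥bis P0·P8 via (10.37,26.905): [(13.0789, 28.6484) (0, 20.2311) (0, 11.8205) (11.6122, 13.8373) (23.2206, 20.8023)]  |A|=220.3741
10. canonical 5-gon: [(13.0789, 28.6484) (0, 20.2311) (0, 11.8205) (11.6122, 13.8373) (23.2206, 20.8023)]
11. shoelace: 220.3741

Area of P0's cell: 220.3741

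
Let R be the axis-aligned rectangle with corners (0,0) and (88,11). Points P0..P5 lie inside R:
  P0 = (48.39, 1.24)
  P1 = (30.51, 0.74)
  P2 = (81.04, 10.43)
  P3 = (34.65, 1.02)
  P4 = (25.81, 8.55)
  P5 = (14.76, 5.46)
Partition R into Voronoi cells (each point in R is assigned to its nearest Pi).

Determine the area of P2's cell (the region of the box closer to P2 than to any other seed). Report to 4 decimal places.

1. box [0,88]×[0,11]: [(0, 0) (88, 0) (88, 11) (0, 11)]
2. ⊥bis P2·P0 via (64.715,5.835): [(66.3574, 0) (88, 0) (88, 11) (63.2612, 11)]  |A|=255.0978
3. ⊥bis P2·P1 via (55.775,5.585): [(66.3574, 0) (88, 0) (88, 11) (63.2612, 11)]  |A|=255.0978
4. ⊥bis P2·P3 via (57.845,5.725): [(66.3574, 0) (88, 0) (88, 11) (63.2612, 11)]  |A|=255.0978
5. ⊥bis P2·P4 via (53.425,9.49): [(66.3574, 0) (88, 0) (88, 11) (63.2612, 11)]  |A|=255.0978
6. ⊥bis P2·P5 via (47.9,7.945): [(66.3574, 0) (88, 0) (88, 11) (63.2612, 11)]  |A|=255.0978
7. canonical 4-gon: [(66.3574, 0) (88, 0) (88, 11) (63.2612, 11)]
8. shoelace: 255.0978

Area of P2's cell: 255.0978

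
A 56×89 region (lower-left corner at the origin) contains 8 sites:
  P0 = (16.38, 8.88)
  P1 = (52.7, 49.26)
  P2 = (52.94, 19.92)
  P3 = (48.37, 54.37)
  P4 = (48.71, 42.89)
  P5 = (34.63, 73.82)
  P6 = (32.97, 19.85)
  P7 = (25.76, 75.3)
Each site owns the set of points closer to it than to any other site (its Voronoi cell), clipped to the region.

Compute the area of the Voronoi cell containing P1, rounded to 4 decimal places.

1. box [0,56]×[0,89]: [(0, 0) (56, 0) (56, 89) (0, 89)]
2. ⊥bis P1·P0 via (34.54,29.07): [(0, 60.1372) (56, 9.7677) (56, 89) (0, 89)]  |A|=3026.6635
3. ⊥bis P1·P2 via (52.82,34.59): [(0, 60.1372) (28.623, 34.3921) (56, 34.616) (56, 89) (0, 89)]  |A|=2686.5274
4. ⊥bis P1·P3 via (50.535,51.815): [(29.9867, 34.4032) (56, 34.616) (56, 56.4458)]  |A|=283.9327
5. ⊥bis P1·P4 via (50.705,46.075): [(46.7124, 48.5759) (56, 42.7584) (56, 56.4458)]  |A|=63.562
6. ⊥bis P1·P5 via (43.665,61.54): [(46.7124, 48.5759) (56, 42.7584) (56, 56.4458)]  |A|=63.562
7. ⊥bis P1·P6 via (42.835,34.555): [(46.7124, 48.5759) (56, 42.7584) (56, 56.4458)]  |A|=63.562
8. ⊥bis P1·P7 via (39.23,62.28): [(46.7124, 48.5759) (56, 42.7584) (56, 56.4458)]  |A|=63.562
9. canonical 3-gon: [(46.7124, 48.5759) (56, 42.7584) (56, 56.4458)]
10. shoelace: 63.562

Area of P1's cell: 63.5620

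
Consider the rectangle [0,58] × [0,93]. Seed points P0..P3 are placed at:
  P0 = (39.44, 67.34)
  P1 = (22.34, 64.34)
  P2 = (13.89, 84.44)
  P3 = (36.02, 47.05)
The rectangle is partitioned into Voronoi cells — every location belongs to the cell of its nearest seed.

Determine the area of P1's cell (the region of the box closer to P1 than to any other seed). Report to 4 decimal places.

1. box [0,58]×[0,93]: [(0, 0) (58, 0) (58, 93) (0, 93)]
2. ⊥bis P1·P0 via (30.89,65.84): [(0, 0) (42.4409, 0) (26.1251, 93) (0, 93)]  |A|=3188.3174
3. ⊥bis P1·P2 via (18.115,74.39): [(0, 66.7745) (0, 0) (42.4409, 0) (28.6155, 78.8044)]  |A|=2627.6582
4. ⊥bis P1·P3 via (29.18,55.695): [(0, 66.7745) (0, 32.6075) (32.2445, 58.1196) (28.6155, 78.8044)]  |A|=868.6284
5. canonical 4-gon: [(0, 66.7745) (0, 32.6075) (32.2445, 58.1196) (28.6155, 78.8044)]
6. shoelace: 868.6284

Area of P1's cell: 868.6284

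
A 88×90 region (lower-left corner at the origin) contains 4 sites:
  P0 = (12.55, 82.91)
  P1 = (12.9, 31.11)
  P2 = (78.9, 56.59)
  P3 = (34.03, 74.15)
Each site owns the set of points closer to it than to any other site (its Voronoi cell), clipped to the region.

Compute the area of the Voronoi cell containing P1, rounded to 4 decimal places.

Area of P1's cell: 2744.8414

1. box [0,88]×[0,90]: [(0, 0) (88, 0) (88, 90) (0, 90)]
2. ⊥bis P1·P0 via (12.725,57.01): [(0, 56.924) (0, 0) (88, 0) (88, 57.5186)]  |A|=5035.4759
3. ⊥bis P1·P2 via (45.9,43.85): [(40.7463, 57.1993) (0, 56.924) (0, 0) (62.8288, 0)]  |A|=2956.6045
4. ⊥bis P1·P3 via (23.465,52.63): [(46.9642, 41.0933) (14.5186, 57.0221) (0, 56.924) (0, 0) (62.8288, 0)]  |A|=2744.8414
5. canonical 5-gon: [(46.9642, 41.0933) (14.5186, 57.0221) (0, 56.924) (0, 0) (62.8288, 0)]
6. shoelace: 2744.8414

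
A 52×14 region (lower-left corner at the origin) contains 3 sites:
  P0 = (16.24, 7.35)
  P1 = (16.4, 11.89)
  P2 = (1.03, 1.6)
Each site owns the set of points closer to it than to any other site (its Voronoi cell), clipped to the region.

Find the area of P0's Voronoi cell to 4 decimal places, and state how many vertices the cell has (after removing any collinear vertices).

1. box [0,52]×[0,14]: [(0, 0) (52, 0) (52, 14) (0, 14)]
2. ⊥bis P0·P1 via (16.32,9.62): [(0, 10.1952) (0, 0) (52, 0) (52, 8.3626)]  |A|=482.5004
3. ⊥bis P0·P2 via (8.635,4.475): [(6.5599, 9.964) (10.3267, 0) (52, 0) (52, 8.3626)]  |A|=397.613
4. canonical 4-gon: [(6.5599, 9.964) (10.3267, 0) (52, 0) (52, 8.3626)]
5. shoelace: 397.613

Area of P0's cell: 397.6130 (4 vertices)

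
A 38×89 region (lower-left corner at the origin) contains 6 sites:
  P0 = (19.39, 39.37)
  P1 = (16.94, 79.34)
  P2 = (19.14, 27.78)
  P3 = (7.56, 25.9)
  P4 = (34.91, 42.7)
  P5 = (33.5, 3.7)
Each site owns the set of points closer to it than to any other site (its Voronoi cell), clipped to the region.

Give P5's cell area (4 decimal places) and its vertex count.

1. box [0,38]×[0,89]: [(0, 0) (38, 0) (38, 89) (0, 89)]
2. ⊥bis P5·P0 via (26.445,21.535): [(0, 11.0741) (0, 0) (38, 0) (38, 26.1058)]  |A|=706.4191
3. ⊥bis P5·P1 via (25.22,41.52): [(0, 11.0741) (0, 0) (38, 0) (38, 26.1058)]  |A|=706.4191
4. ⊥bis P5·P2 via (26.32,15.74): [(0, 0.0442) (0, 0) (38, 0) (38, 22.7053)]  |A|=432.2405
5. ⊥bis P5·P3 via (20.53,14.8): [(16.1379, 9.6679) (7.8638, 0) (38, 0) (38, 22.7053)]  |A|=393.8704
6. ⊥bis P5·P4 via (34.205,23.2): [(16.1379, 9.6679) (7.8638, 0) (38, 0) (38, 22.7053)]  |A|=393.8704
7. canonical 4-gon: [(16.1379, 9.6679) (7.8638, 0) (38, 0) (38, 22.7053)]
8. shoelace: 393.8704

Area of P5's cell: 393.8704 (4 vertices)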